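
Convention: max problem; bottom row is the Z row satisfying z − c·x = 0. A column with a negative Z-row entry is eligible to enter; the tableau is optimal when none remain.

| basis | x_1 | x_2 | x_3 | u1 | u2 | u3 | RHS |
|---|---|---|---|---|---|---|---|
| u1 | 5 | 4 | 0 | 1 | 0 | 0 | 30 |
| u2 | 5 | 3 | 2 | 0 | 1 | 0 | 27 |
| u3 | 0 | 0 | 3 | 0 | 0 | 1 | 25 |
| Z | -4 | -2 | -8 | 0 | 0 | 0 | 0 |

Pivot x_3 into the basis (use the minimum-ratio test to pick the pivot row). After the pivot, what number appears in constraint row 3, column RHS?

Ratio test on column x_3 — row 1: entry 0 ≤ 0; row 2: 27/2 = 27/2; row 3: 25/3 = 25/3. Minimum is 25/3 at row 3 (u3 leaves); pivot element 3.
Divide row 3 by 3; eliminate column x_3 from the other rows.
In the new row 3, the RHS entry is the old entry divided by the pivot: 25/3 = 25/3.

25/3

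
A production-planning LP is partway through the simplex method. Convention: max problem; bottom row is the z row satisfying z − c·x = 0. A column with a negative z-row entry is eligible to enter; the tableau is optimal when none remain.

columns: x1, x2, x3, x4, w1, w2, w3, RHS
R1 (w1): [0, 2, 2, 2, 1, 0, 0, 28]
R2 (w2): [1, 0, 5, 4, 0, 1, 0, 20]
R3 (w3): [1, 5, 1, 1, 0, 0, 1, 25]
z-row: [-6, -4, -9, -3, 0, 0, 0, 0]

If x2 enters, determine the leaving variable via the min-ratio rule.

w3

Column x2 entries and ratios — w1: 28/2 = 14; w2: 0 ≤ 0, skip; w3: 25/5 = 5.
Smallest ratio is 5 in the row of w3, so w3 leaves.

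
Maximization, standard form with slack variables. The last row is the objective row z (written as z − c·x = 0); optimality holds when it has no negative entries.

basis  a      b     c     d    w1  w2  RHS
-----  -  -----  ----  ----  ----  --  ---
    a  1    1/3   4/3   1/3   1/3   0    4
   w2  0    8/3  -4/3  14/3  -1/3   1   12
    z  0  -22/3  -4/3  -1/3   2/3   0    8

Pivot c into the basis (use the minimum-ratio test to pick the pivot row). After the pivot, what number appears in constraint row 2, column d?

5

Ratio test on column c — row 1: 4/(4/3) = 3; row 2: entry -4/3 ≤ 0. Minimum is 3 at row 1 (a leaves); pivot element 4/3.
Divide row 1 by 4/3; eliminate column c from the other rows.
Row 2 update in column d: 14/3 − (-4/3)·(1/4) = 5.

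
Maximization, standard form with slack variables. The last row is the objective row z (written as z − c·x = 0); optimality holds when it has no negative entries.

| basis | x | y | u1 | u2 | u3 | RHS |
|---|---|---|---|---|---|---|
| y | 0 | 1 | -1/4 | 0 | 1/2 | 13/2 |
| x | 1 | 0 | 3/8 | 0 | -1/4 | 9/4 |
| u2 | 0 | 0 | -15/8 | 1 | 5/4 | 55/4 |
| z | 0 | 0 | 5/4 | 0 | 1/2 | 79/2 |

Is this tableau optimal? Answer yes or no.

Every z-row coefficient is ≥ 0, so the tableau is optimal.

yes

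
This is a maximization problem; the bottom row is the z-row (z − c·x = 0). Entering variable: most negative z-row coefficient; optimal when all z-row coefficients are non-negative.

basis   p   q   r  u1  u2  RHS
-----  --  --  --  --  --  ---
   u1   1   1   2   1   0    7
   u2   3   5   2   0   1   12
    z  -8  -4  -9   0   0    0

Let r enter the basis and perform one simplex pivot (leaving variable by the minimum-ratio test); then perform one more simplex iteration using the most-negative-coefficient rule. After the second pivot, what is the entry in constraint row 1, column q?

Ratio test on column r — row 1: 7/2 = 7/2; row 2: 12/2 = 6. Minimum is 7/2 at row 1 (u1 leaves); pivot element 2.
Divide row 1 by 2; eliminate column r from the other rows.
Second iteration: most negative z-row entry is -7/2 in column p, so p enters.
Ratio test on column p — row 1: (7/2)/(1/2) = 7; row 2: 5/2 = 5/2. Minimum is 5/2 at row 2 (u2 leaves); pivot element 2.
Divide row 2 by 2; eliminate column p from the other rows.
After both pivots, the entry at constraint row 1, column q is -1/2.

-1/2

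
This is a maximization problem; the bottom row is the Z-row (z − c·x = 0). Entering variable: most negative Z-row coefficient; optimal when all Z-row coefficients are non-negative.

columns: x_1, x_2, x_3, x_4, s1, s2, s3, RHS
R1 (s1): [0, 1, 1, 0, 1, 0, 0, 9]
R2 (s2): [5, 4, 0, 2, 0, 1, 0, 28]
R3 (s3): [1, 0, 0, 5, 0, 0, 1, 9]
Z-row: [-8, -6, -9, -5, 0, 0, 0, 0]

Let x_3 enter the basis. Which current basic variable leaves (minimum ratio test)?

s1

Column x_3 entries and ratios — s1: 9/1 = 9; s2: 0 ≤ 0, skip; s3: 0 ≤ 0, skip.
Smallest ratio is 9 in the row of s1, so s1 leaves.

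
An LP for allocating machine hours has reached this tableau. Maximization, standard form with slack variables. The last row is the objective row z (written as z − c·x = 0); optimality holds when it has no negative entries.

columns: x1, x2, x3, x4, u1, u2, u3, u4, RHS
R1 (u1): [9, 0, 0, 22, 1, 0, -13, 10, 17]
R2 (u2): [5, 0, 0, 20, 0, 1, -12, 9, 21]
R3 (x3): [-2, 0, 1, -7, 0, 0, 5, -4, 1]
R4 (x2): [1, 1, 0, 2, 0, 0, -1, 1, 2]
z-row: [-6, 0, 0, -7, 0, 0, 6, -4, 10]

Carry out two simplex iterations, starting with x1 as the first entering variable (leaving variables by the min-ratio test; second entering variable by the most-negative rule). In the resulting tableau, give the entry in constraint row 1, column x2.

13/4

Ratio test on column x1 — row 1: 17/9 = 17/9; row 2: 21/5 = 21/5; row 3: entry -2 ≤ 0; row 4: 2/1 = 2. Minimum is 17/9 at row 1 (u1 leaves); pivot element 9.
Divide row 1 by 9; eliminate column x1 from the other rows.
Second iteration: most negative z-row entry is -8/3 in column u3, so u3 enters.
Ratio test on column u3 — row 1: entry -13/9 ≤ 0; row 2: entry -43/9 ≤ 0; row 3: (43/9)/(19/9) = 43/19; row 4: (1/9)/(4/9) = 1/4. Minimum is 1/4 at row 4 (x2 leaves); pivot element 4/9.
Divide row 4 by 4/9; eliminate column u3 from the other rows.
After both pivots, the entry at constraint row 1, column x2 is 13/4.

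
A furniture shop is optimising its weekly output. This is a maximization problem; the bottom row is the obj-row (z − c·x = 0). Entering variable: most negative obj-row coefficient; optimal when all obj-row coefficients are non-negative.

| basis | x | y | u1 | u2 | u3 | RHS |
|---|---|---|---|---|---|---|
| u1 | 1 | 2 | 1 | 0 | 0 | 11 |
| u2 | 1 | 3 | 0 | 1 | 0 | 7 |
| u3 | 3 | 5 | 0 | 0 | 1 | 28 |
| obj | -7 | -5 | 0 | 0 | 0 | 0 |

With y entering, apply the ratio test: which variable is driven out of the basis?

u2

Column y entries and ratios — u1: 11/2 = 11/2; u2: 7/3 = 7/3; u3: 28/5 = 28/5.
Smallest ratio is 7/3 in the row of u2, so u2 leaves.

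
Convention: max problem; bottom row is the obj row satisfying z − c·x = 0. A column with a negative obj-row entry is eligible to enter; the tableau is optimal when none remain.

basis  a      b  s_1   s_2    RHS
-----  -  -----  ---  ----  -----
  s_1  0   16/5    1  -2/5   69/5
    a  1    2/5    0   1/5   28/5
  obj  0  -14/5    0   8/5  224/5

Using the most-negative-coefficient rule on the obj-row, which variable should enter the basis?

b

Negative obj-row entries: b: -14/5.
The most negative is -14/5 in column b, so b enters.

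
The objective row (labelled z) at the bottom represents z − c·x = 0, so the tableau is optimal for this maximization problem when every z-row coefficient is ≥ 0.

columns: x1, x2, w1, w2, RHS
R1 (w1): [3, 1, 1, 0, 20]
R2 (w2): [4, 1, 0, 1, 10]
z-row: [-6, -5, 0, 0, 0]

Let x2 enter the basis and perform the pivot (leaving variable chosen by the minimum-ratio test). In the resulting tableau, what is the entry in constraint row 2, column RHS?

Ratio test on column x2 — row 1: 20/1 = 20; row 2: 10/1 = 10. Minimum is 10 at row 2 (w2 leaves); pivot element 1.
Divide row 2 by 1; eliminate column x2 from the other rows.
In the new row 2, the RHS entry is the old entry divided by the pivot: 10/1 = 10.

10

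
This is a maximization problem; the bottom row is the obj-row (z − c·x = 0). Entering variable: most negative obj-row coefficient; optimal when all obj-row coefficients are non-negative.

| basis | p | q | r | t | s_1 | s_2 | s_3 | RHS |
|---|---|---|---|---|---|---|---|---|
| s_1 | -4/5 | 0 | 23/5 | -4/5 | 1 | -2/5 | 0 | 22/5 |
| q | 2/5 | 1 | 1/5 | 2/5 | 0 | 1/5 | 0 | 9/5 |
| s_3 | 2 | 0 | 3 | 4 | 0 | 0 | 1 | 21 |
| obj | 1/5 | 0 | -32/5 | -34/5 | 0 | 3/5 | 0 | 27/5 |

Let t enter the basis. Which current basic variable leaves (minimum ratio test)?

Column t entries and ratios — s_1: -4/5 ≤ 0, skip; q: (9/5)/(2/5) = 9/2; s_3: 21/4 = 21/4.
Smallest ratio is 9/2 in the row of q, so q leaves.

q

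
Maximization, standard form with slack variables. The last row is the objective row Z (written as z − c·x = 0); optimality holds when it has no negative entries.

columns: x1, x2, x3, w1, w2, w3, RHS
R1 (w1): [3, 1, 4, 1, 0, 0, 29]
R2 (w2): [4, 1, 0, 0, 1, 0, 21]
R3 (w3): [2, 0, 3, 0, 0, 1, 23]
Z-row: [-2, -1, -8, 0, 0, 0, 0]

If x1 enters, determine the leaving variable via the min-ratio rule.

Column x1 entries and ratios — w1: 29/3 = 29/3; w2: 21/4 = 21/4; w3: 23/2 = 23/2.
Smallest ratio is 21/4 in the row of w2, so w2 leaves.

w2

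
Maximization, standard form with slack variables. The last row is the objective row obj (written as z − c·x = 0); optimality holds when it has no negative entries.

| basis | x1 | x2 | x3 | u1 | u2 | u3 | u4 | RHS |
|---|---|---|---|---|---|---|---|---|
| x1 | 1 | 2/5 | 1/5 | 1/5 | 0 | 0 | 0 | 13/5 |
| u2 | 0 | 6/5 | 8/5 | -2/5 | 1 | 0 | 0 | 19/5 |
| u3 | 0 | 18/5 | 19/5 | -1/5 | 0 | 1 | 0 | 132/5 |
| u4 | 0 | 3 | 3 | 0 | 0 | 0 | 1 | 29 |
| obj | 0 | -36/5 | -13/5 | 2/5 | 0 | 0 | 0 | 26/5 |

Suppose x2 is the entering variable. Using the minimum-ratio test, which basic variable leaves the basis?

u2

Column x2 entries and ratios — x1: (13/5)/(2/5) = 13/2; u2: (19/5)/(6/5) = 19/6; u3: (132/5)/(18/5) = 22/3; u4: 29/3 = 29/3.
Smallest ratio is 19/6 in the row of u2, so u2 leaves.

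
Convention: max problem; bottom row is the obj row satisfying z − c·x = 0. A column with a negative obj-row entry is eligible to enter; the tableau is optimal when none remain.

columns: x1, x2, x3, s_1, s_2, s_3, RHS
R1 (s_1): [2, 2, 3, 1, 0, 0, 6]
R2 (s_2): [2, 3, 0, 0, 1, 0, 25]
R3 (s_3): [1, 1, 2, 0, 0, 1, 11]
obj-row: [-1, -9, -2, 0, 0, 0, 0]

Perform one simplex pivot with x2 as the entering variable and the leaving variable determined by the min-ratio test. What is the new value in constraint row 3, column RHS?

Ratio test on column x2 — row 1: 6/2 = 3; row 2: 25/3 = 25/3; row 3: 11/1 = 11. Minimum is 3 at row 1 (s_1 leaves); pivot element 2.
Divide row 1 by 2; eliminate column x2 from the other rows.
Row 3 update in column RHS: 11 − 1·3 = 8.

8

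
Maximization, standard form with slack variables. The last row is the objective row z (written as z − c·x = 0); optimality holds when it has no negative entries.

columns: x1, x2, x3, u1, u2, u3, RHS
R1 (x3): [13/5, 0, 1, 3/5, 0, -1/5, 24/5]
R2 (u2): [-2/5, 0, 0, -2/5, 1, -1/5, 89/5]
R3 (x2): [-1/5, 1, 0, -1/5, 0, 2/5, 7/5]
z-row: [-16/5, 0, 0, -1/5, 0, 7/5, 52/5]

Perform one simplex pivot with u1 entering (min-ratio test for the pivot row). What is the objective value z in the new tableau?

Ratio test on column u1 — row 1: (24/5)/(3/5) = 8; row 2: entry -2/5 ≤ 0; row 3: entry -1/5 ≤ 0. Minimum is 8 at row 1 (x3 leaves); pivot element 3/5.
Pivot on row 1; the z-row RHS becomes 52/5 − (-1/5)·8 = 12.

12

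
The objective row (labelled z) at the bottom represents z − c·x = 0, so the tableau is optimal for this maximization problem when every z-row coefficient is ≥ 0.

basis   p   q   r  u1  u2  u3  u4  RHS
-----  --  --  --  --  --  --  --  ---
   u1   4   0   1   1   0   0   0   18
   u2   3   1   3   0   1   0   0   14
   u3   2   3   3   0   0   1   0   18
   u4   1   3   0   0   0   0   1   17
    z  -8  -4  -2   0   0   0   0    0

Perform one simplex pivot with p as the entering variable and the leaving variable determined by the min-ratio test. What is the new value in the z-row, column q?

-4

Ratio test on column p — row 1: 18/4 = 9/2; row 2: 14/3 = 14/3; row 3: 18/2 = 9; row 4: 17/1 = 17. Minimum is 9/2 at row 1 (u1 leaves); pivot element 4.
Divide row 1 by 4; eliminate column p from the other rows.
z-row update in column q: -4 − (-8)·0 = -4.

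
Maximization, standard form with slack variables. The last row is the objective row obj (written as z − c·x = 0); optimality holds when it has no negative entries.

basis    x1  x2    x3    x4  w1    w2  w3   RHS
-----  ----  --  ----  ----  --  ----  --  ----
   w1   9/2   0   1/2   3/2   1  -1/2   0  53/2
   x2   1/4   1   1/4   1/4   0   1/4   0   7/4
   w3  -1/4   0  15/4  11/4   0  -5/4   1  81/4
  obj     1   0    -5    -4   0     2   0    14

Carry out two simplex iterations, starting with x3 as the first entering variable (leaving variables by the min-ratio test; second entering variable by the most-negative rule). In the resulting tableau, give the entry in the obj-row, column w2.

2

Ratio test on column x3 — row 1: (53/2)/(1/2) = 53; row 2: (7/4)/(1/4) = 7; row 3: (81/4)/(15/4) = 27/5. Minimum is 27/5 at row 3 (w3 leaves); pivot element 15/4.
Divide row 3 by 15/4; eliminate column x3 from the other rows.
Second iteration: most negative obj-row entry is -1/3 in column x4, so x4 enters.
Ratio test on column x4 — row 1: (119/5)/(17/15) = 21; row 2: (2/5)/(1/15) = 6; row 3: (27/5)/(11/15) = 81/11. Minimum is 6 at row 2 (x2 leaves); pivot element 1/15.
Divide row 2 by 1/15; eliminate column x4 from the other rows.
After both pivots, the entry at the obj-row, column w2 is 2.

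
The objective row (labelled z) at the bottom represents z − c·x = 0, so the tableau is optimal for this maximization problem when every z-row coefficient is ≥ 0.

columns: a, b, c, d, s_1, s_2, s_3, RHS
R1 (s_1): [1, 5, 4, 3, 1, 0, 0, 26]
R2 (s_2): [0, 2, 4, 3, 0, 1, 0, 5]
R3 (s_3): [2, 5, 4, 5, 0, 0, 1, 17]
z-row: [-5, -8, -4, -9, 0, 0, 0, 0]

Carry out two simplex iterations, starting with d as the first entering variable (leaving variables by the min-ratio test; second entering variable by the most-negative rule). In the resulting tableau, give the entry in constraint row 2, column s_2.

1/3

Ratio test on column d — row 1: 26/3 = 26/3; row 2: 5/3 = 5/3; row 3: 17/5 = 17/5. Minimum is 5/3 at row 2 (s_2 leaves); pivot element 3.
Divide row 2 by 3; eliminate column d from the other rows.
Second iteration: most negative z-row entry is -5 in column a, so a enters.
Ratio test on column a — row 1: 21/1 = 21; row 2: entry 0 ≤ 0; row 3: (26/3)/2 = 13/3. Minimum is 13/3 at row 3 (s_3 leaves); pivot element 2.
Divide row 3 by 2; eliminate column a from the other rows.
After both pivots, the entry at constraint row 2, column s_2 is 1/3.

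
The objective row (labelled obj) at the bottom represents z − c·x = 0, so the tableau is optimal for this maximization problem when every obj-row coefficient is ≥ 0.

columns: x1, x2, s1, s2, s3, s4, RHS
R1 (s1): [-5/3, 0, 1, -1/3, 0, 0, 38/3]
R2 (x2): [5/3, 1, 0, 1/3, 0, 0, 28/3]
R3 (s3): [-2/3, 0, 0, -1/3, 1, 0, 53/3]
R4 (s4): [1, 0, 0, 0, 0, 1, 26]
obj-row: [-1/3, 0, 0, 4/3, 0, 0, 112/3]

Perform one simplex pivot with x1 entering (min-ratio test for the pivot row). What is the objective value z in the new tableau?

Ratio test on column x1 — row 1: entry -5/3 ≤ 0; row 2: (28/3)/(5/3) = 28/5; row 3: entry -2/3 ≤ 0; row 4: 26/1 = 26. Minimum is 28/5 at row 2 (x2 leaves); pivot element 5/3.
Pivot on row 2; the obj-row RHS becomes 112/3 − (-1/3)·(28/5) = 196/5.

196/5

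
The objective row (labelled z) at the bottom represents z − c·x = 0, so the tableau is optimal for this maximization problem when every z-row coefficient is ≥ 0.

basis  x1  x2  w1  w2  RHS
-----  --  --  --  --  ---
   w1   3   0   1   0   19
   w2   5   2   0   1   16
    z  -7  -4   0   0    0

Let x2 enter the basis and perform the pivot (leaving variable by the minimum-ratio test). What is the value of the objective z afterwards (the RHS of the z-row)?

Ratio test on column x2 — row 1: entry 0 ≤ 0; row 2: 16/2 = 8. Minimum is 8 at row 2 (w2 leaves); pivot element 2.
Pivot on row 2; the z-row RHS becomes 0 − (-4)·8 = 32.

32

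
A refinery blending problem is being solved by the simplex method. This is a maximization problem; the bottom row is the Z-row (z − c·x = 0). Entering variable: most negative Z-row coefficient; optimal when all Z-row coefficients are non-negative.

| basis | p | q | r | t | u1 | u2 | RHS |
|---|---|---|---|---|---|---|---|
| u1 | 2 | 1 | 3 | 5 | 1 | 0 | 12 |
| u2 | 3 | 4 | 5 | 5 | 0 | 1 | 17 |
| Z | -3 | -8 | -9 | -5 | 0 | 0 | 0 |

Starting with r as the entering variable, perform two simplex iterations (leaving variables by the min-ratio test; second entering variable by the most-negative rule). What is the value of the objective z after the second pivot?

34

Ratio test on column r — row 1: 12/3 = 4; row 2: 17/5 = 17/5. Minimum is 17/5 at row 2 (u2 leaves); pivot element 5.
Pivot on row 2; the Z-row RHS becomes 0 − (-9)·(17/5) = 153/5.
Next entering variable (most negative Z-row entry -4/5): q.
Ratio test on column q — row 1: entry -7/5 ≤ 0; row 2: (17/5)/(4/5) = 17/4. Minimum is 17/4 at row 2 (r leaves); pivot element 4/5.
After the second pivot the Z-row RHS is 153/5 − (-4/5)·(17/4) = 34.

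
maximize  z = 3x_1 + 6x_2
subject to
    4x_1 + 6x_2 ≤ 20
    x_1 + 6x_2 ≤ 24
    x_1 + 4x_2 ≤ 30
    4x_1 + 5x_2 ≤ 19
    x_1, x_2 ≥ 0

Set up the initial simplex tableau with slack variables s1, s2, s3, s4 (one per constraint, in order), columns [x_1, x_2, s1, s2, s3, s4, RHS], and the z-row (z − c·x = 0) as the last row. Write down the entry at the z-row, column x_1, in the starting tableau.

The z-row carries the negated objective coefficients: the x_1 entry is -3.

-3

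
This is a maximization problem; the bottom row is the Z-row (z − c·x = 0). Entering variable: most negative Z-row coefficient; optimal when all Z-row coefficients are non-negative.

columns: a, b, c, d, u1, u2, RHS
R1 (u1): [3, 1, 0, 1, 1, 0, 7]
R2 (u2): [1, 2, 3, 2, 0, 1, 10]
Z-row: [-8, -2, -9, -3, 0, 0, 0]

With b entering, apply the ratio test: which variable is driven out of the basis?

Column b entries and ratios — u1: 7/1 = 7; u2: 10/2 = 5.
Smallest ratio is 5 in the row of u2, so u2 leaves.

u2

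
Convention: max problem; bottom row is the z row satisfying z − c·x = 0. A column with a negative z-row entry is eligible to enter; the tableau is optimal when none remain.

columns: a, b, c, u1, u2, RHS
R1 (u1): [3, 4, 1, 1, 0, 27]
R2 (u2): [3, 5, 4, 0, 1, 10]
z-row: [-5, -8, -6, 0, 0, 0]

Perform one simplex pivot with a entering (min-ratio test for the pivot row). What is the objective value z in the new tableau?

Ratio test on column a — row 1: 27/3 = 9; row 2: 10/3 = 10/3. Minimum is 10/3 at row 2 (u2 leaves); pivot element 3.
Pivot on row 2; the z-row RHS becomes 0 − (-5)·(10/3) = 50/3.

50/3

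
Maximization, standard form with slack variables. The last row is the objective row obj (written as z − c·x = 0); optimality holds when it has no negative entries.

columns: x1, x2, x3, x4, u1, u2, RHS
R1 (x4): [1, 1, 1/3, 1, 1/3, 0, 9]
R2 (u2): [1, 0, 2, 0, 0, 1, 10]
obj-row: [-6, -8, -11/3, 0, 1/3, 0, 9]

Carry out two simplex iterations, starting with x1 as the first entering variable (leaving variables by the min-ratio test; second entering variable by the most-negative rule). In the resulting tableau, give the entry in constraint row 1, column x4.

Ratio test on column x1 — row 1: 9/1 = 9; row 2: 10/1 = 10. Minimum is 9 at row 1 (x4 leaves); pivot element 1.
Divide row 1 by 1; eliminate column x1 from the other rows.
Second iteration: most negative obj-row entry is -2 in column x2, so x2 enters.
Ratio test on column x2 — row 1: 9/1 = 9; row 2: entry -1 ≤ 0. Minimum is 9 at row 1 (x1 leaves); pivot element 1.
Divide row 1 by 1; eliminate column x2 from the other rows.
After both pivots, the entry at constraint row 1, column x4 is 1.

1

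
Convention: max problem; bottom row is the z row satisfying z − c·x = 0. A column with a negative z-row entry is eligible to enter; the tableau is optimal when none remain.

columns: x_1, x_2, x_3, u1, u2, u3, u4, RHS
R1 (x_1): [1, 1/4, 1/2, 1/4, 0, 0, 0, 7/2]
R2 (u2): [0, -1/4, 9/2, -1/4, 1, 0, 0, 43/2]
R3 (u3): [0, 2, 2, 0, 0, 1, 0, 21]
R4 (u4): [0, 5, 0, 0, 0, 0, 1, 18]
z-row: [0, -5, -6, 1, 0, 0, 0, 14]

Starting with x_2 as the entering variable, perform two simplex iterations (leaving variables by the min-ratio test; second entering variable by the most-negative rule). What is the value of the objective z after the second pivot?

Ratio test on column x_2 — row 1: (7/2)/(1/4) = 14; row 2: entry -1/4 ≤ 0; row 3: 21/2 = 21/2; row 4: 18/5 = 18/5. Minimum is 18/5 at row 4 (u4 leaves); pivot element 5.
Pivot on row 4; the z-row RHS becomes 14 − (-5)·(18/5) = 32.
Next entering variable (most negative z-row entry -6): x_3.
Ratio test on column x_3 — row 1: (13/5)/(1/2) = 26/5; row 2: (112/5)/(9/2) = 224/45; row 3: (69/5)/2 = 69/10; row 4: entry 0 ≤ 0. Minimum is 224/45 at row 2 (u2 leaves); pivot element 9/2.
After the second pivot the z-row RHS is 32 − (-6)·(224/45) = 928/15.

928/15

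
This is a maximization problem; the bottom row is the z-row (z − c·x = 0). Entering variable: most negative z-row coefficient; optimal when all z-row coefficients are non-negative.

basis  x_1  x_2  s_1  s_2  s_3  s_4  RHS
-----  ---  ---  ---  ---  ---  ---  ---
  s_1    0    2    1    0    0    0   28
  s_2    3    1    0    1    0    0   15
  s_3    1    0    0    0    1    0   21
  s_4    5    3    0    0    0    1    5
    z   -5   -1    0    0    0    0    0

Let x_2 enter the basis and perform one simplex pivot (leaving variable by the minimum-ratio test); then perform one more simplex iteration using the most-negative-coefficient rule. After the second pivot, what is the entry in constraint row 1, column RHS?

28

Ratio test on column x_2 — row 1: 28/2 = 14; row 2: 15/1 = 15; row 3: entry 0 ≤ 0; row 4: 5/3 = 5/3. Minimum is 5/3 at row 4 (s_4 leaves); pivot element 3.
Divide row 4 by 3; eliminate column x_2 from the other rows.
Second iteration: most negative z-row entry is -10/3 in column x_1, so x_1 enters.
Ratio test on column x_1 — row 1: entry -10/3 ≤ 0; row 2: (40/3)/(4/3) = 10; row 3: 21/1 = 21; row 4: (5/3)/(5/3) = 1. Minimum is 1 at row 4 (x_2 leaves); pivot element 5/3.
Divide row 4 by 5/3; eliminate column x_1 from the other rows.
After both pivots, the entry at constraint row 1, column RHS is 28.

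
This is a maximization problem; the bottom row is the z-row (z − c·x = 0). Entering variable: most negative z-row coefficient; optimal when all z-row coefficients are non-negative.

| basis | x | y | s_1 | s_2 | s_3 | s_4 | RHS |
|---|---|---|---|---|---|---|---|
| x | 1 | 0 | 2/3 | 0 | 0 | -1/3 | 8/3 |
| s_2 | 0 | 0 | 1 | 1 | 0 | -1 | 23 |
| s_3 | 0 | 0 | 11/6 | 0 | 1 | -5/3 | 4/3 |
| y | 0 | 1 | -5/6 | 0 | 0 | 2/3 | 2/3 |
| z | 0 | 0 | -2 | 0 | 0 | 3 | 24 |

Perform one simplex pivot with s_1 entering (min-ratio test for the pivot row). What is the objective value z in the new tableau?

Ratio test on column s_1 — row 1: (8/3)/(2/3) = 4; row 2: 23/1 = 23; row 3: (4/3)/(11/6) = 8/11; row 4: entry -5/6 ≤ 0. Minimum is 8/11 at row 3 (s_3 leaves); pivot element 11/6.
Pivot on row 3; the z-row RHS becomes 24 − (-2)·(8/11) = 280/11.

280/11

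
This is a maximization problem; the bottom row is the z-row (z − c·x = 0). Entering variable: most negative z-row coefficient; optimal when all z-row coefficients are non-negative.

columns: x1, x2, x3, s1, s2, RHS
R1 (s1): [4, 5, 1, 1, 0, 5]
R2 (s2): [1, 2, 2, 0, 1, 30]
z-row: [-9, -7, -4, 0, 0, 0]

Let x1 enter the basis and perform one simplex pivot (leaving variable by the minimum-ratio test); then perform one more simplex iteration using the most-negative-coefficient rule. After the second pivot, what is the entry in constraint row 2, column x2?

-8

Ratio test on column x1 — row 1: 5/4 = 5/4; row 2: 30/1 = 30. Minimum is 5/4 at row 1 (s1 leaves); pivot element 4.
Divide row 1 by 4; eliminate column x1 from the other rows.
Second iteration: most negative z-row entry is -7/4 in column x3, so x3 enters.
Ratio test on column x3 — row 1: (5/4)/(1/4) = 5; row 2: (115/4)/(7/4) = 115/7. Minimum is 5 at row 1 (x1 leaves); pivot element 1/4.
Divide row 1 by 1/4; eliminate column x3 from the other rows.
After both pivots, the entry at constraint row 2, column x2 is -8.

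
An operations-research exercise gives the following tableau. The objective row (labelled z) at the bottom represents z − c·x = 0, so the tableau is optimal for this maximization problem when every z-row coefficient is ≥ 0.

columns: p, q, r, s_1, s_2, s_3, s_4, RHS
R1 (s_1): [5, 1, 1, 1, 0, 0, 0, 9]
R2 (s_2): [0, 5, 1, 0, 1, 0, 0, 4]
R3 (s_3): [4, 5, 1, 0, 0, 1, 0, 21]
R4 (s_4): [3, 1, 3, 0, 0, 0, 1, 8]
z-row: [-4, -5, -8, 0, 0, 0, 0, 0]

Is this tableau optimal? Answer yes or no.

The z-row has a negative entry -8 in column r, so it is not optimal.

no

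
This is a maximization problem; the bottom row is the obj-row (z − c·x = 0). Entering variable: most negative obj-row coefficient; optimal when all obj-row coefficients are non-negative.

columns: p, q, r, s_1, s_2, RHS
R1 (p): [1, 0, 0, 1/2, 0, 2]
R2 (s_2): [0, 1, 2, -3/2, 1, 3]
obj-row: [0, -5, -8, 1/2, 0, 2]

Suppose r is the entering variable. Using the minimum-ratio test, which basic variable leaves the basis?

Column r entries and ratios — p: 0 ≤ 0, skip; s_2: 3/2 = 3/2.
Smallest ratio is 3/2 in the row of s_2, so s_2 leaves.

s_2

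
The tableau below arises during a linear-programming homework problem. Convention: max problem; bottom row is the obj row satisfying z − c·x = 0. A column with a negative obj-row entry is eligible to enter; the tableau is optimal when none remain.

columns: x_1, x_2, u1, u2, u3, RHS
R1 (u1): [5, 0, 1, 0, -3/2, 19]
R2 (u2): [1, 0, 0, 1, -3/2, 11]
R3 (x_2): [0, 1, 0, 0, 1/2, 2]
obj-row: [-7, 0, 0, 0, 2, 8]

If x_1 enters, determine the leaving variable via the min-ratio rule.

Column x_1 entries and ratios — u1: 19/5 = 19/5; u2: 11/1 = 11; x_2: 0 ≤ 0, skip.
Smallest ratio is 19/5 in the row of u1, so u1 leaves.

u1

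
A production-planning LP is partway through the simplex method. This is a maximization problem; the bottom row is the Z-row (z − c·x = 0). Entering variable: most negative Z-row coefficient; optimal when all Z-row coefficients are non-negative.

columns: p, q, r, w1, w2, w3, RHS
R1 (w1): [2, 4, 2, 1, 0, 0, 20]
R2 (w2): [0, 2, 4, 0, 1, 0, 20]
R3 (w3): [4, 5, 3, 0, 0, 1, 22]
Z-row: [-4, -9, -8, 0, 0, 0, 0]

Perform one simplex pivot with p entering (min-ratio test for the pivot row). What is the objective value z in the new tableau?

22

Ratio test on column p — row 1: 20/2 = 10; row 2: entry 0 ≤ 0; row 3: 22/4 = 11/2. Minimum is 11/2 at row 3 (w3 leaves); pivot element 4.
Pivot on row 3; the Z-row RHS becomes 0 − (-4)·(11/2) = 22.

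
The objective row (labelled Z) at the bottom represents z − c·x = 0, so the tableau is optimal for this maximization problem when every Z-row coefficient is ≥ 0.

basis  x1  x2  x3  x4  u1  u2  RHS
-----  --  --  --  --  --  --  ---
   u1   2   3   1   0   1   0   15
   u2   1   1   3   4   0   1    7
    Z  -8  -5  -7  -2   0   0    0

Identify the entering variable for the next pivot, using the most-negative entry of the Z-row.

x1

Negative Z-row entries: x1: -8, x2: -5, x3: -7, x4: -2.
The most negative is -8 in column x1, so x1 enters.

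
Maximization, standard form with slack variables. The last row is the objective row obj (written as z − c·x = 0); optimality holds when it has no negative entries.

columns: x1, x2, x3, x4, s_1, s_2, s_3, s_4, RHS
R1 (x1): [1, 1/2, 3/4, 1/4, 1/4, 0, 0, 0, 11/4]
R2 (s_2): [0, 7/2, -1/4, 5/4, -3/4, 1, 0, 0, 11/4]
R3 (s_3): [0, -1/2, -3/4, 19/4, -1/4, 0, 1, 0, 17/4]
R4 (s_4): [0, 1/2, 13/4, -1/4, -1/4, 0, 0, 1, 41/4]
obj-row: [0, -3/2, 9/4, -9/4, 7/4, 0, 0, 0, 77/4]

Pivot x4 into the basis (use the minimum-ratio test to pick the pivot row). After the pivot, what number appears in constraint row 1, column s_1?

Ratio test on column x4 — row 1: (11/4)/(1/4) = 11; row 2: (11/4)/(5/4) = 11/5; row 3: (17/4)/(19/4) = 17/19; row 4: entry -1/4 ≤ 0. Minimum is 17/19 at row 3 (s_3 leaves); pivot element 19/4.
Divide row 3 by 19/4; eliminate column x4 from the other rows.
Row 1 update in column s_1: 1/4 − (1/4)·(-1/19) = 5/19.

5/19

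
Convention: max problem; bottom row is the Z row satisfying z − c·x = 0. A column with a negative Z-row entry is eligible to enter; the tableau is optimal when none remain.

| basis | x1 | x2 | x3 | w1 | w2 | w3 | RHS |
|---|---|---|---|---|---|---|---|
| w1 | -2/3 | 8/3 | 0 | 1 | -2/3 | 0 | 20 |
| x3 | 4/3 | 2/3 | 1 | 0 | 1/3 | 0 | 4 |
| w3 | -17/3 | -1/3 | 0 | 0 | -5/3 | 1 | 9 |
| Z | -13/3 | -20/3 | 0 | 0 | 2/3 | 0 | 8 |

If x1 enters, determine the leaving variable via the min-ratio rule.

Column x1 entries and ratios — w1: -2/3 ≤ 0, skip; x3: 4/(4/3) = 3; w3: -17/3 ≤ 0, skip.
Smallest ratio is 3 in the row of x3, so x3 leaves.

x3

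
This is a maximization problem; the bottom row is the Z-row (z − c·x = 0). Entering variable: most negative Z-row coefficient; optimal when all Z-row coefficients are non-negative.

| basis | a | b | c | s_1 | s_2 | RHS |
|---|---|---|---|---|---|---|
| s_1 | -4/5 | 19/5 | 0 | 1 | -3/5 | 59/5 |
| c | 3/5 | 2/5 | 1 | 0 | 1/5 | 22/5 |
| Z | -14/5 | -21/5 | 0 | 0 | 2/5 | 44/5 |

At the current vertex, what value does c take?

c is basic (row 2); its value is the RHS of that row, 22/5.

22/5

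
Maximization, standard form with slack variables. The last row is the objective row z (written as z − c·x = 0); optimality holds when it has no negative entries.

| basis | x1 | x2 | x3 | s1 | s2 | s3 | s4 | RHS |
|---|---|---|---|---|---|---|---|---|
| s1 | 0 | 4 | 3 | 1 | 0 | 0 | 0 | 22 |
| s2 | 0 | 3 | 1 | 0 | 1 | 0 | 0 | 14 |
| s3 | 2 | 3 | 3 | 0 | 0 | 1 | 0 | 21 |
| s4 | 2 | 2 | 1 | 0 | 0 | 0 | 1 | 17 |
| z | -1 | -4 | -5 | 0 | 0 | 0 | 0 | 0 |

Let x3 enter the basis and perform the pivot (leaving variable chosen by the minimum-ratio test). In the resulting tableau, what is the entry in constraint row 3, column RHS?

Ratio test on column x3 — row 1: 22/3 = 22/3; row 2: 14/1 = 14; row 3: 21/3 = 7; row 4: 17/1 = 17. Minimum is 7 at row 3 (s3 leaves); pivot element 3.
Divide row 3 by 3; eliminate column x3 from the other rows.
In the new row 3, the RHS entry is the old entry divided by the pivot: 21/3 = 7.

7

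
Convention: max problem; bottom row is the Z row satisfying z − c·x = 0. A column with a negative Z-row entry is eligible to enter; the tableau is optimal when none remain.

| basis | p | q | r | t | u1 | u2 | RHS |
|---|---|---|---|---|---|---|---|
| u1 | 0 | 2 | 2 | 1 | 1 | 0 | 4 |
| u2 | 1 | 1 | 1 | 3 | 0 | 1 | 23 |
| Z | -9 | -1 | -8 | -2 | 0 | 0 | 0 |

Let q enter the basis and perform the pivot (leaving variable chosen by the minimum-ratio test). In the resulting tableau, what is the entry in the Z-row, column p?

Ratio test on column q — row 1: 4/2 = 2; row 2: 23/1 = 23. Minimum is 2 at row 1 (u1 leaves); pivot element 2.
Divide row 1 by 2; eliminate column q from the other rows.
Z-row update in column p: -9 − (-1)·0 = -9.

-9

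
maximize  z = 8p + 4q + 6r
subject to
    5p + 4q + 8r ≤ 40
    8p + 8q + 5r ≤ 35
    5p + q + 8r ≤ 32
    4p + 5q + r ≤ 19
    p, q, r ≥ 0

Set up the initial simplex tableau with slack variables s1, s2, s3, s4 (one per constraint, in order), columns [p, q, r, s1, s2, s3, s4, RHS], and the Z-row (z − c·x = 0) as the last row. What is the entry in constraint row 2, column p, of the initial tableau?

Constraint 2 has coefficient 8 on p.

8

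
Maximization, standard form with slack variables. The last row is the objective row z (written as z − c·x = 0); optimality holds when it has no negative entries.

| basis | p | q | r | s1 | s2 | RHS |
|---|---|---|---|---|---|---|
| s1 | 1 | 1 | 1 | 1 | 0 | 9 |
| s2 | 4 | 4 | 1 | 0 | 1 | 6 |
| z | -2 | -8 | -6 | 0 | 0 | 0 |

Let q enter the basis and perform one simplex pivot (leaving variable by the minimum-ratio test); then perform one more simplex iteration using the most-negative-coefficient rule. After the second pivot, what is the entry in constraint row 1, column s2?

-1

Ratio test on column q — row 1: 9/1 = 9; row 2: 6/4 = 3/2. Minimum is 3/2 at row 2 (s2 leaves); pivot element 4.
Divide row 2 by 4; eliminate column q from the other rows.
Second iteration: most negative z-row entry is -4 in column r, so r enters.
Ratio test on column r — row 1: (15/2)/(3/4) = 10; row 2: (3/2)/(1/4) = 6. Minimum is 6 at row 2 (q leaves); pivot element 1/4.
Divide row 2 by 1/4; eliminate column r from the other rows.
After both pivots, the entry at constraint row 1, column s2 is -1.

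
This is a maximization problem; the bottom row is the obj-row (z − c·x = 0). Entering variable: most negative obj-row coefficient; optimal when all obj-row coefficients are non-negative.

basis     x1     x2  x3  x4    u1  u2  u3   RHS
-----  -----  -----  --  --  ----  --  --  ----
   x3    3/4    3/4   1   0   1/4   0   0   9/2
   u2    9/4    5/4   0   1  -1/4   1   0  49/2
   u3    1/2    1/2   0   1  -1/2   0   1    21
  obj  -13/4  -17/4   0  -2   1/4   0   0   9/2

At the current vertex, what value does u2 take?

u2 is basic (row 2); its value is the RHS of that row, 49/2.

49/2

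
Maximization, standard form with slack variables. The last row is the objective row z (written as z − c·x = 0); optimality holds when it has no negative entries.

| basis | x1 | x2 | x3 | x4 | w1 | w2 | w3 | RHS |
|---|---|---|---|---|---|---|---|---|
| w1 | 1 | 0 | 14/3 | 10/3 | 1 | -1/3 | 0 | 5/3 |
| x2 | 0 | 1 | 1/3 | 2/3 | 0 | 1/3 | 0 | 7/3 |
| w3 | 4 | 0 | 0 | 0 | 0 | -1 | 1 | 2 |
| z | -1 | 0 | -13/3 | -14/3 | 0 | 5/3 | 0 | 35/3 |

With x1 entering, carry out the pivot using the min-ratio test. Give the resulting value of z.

73/6

Ratio test on column x1 — row 1: (5/3)/1 = 5/3; row 2: entry 0 ≤ 0; row 3: 2/4 = 1/2. Minimum is 1/2 at row 3 (w3 leaves); pivot element 4.
Pivot on row 3; the z-row RHS becomes 35/3 − (-1)·(1/2) = 73/6.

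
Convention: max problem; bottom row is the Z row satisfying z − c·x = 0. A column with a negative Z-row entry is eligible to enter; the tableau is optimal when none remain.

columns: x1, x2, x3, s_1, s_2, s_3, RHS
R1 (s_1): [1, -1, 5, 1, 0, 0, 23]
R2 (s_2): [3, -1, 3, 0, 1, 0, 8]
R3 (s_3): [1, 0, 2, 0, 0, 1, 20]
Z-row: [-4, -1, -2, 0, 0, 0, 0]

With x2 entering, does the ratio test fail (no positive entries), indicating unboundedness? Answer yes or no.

Every constraint-row entry in column x2 is ≤ 0, so increasing x2 is unbounded.

yes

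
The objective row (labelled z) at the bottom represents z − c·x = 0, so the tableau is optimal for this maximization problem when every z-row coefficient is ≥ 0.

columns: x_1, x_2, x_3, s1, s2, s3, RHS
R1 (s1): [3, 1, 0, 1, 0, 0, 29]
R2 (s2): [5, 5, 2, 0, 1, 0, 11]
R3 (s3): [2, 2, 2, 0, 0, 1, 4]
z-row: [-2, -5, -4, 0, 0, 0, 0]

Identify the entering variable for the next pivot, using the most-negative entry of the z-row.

x_2

Negative z-row entries: x_1: -2, x_2: -5, x_3: -4.
The most negative is -5 in column x_2, so x_2 enters.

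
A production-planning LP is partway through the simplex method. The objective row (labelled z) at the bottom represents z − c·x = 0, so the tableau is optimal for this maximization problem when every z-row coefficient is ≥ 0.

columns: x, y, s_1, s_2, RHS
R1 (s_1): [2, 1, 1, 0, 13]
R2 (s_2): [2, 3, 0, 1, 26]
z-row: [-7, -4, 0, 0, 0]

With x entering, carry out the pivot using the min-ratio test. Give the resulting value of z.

Ratio test on column x — row 1: 13/2 = 13/2; row 2: 26/2 = 13. Minimum is 13/2 at row 1 (s_1 leaves); pivot element 2.
Pivot on row 1; the z-row RHS becomes 0 − (-7)·(13/2) = 91/2.

91/2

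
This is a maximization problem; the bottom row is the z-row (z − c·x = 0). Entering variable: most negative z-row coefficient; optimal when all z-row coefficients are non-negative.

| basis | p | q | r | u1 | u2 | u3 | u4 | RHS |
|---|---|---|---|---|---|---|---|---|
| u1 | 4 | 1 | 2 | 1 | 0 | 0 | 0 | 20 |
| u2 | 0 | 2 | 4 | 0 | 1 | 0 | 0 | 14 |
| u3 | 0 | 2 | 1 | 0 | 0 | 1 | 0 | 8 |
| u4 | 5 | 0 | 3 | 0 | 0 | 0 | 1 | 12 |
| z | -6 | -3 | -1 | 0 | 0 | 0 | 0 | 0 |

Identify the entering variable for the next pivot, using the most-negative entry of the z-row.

Negative z-row entries: p: -6, q: -3, r: -1.
The most negative is -6 in column p, so p enters.

p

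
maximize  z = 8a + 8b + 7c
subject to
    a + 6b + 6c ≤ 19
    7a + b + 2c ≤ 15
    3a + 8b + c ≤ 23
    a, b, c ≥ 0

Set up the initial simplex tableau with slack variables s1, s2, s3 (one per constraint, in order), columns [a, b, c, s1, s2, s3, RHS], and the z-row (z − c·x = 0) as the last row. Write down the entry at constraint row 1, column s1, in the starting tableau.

Slack s1 belongs to constraint 1; its column is the unit vector e_1, so the entry in row 1 is 1.

1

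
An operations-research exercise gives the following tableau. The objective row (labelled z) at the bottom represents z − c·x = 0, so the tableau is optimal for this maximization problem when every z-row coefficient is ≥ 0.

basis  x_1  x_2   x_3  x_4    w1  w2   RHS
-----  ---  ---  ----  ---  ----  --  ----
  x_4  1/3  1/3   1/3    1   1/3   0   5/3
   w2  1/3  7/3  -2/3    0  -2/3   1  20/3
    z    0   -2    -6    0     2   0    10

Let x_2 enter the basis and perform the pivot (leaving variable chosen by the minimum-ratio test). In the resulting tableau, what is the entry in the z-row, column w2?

Ratio test on column x_2 — row 1: (5/3)/(1/3) = 5; row 2: (20/3)/(7/3) = 20/7. Minimum is 20/7 at row 2 (w2 leaves); pivot element 7/3.
Divide row 2 by 7/3; eliminate column x_2 from the other rows.
z-row update in column w2: 0 − (-2)·(3/7) = 6/7.

6/7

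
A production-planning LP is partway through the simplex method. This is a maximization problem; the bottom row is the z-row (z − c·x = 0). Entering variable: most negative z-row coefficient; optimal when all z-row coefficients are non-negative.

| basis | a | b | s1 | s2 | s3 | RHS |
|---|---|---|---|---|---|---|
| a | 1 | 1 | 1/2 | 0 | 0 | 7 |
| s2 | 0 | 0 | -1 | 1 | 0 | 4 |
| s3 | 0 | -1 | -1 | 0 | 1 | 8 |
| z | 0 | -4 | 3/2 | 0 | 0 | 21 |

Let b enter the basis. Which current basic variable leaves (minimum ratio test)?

Column b entries and ratios — a: 7/1 = 7; s2: 0 ≤ 0, skip; s3: -1 ≤ 0, skip.
Smallest ratio is 7 in the row of a, so a leaves.

a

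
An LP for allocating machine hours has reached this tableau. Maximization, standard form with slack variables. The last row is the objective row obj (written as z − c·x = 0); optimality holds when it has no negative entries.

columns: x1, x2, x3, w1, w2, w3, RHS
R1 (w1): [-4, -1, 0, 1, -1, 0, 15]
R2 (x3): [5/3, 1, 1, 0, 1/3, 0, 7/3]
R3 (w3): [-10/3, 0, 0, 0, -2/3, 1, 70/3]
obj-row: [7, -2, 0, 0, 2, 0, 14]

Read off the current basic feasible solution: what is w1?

w1 is basic (row 1); its value is the RHS of that row, 15.

15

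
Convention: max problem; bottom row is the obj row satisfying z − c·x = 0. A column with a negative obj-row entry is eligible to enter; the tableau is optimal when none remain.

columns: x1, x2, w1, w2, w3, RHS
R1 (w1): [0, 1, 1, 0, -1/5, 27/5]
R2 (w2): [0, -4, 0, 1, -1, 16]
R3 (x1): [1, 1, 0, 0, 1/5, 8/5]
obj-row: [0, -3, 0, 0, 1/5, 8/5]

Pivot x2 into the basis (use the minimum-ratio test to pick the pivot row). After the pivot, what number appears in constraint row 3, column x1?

1

Ratio test on column x2 — row 1: (27/5)/1 = 27/5; row 2: entry -4 ≤ 0; row 3: (8/5)/1 = 8/5. Minimum is 8/5 at row 3 (x1 leaves); pivot element 1.
Divide row 3 by 1; eliminate column x2 from the other rows.
In the new row 3, the x1 entry is the old entry divided by the pivot: 1/1 = 1.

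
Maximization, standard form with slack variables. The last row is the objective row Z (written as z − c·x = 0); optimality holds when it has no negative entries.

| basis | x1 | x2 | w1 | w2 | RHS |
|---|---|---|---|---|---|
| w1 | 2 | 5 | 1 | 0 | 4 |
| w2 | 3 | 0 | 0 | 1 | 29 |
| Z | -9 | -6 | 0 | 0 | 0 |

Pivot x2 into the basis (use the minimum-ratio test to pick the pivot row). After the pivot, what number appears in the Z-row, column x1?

-33/5

Ratio test on column x2 — row 1: 4/5 = 4/5; row 2: entry 0 ≤ 0. Minimum is 4/5 at row 1 (w1 leaves); pivot element 5.
Divide row 1 by 5; eliminate column x2 from the other rows.
Z-row update in column x1: -9 − (-6)·(2/5) = -33/5.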